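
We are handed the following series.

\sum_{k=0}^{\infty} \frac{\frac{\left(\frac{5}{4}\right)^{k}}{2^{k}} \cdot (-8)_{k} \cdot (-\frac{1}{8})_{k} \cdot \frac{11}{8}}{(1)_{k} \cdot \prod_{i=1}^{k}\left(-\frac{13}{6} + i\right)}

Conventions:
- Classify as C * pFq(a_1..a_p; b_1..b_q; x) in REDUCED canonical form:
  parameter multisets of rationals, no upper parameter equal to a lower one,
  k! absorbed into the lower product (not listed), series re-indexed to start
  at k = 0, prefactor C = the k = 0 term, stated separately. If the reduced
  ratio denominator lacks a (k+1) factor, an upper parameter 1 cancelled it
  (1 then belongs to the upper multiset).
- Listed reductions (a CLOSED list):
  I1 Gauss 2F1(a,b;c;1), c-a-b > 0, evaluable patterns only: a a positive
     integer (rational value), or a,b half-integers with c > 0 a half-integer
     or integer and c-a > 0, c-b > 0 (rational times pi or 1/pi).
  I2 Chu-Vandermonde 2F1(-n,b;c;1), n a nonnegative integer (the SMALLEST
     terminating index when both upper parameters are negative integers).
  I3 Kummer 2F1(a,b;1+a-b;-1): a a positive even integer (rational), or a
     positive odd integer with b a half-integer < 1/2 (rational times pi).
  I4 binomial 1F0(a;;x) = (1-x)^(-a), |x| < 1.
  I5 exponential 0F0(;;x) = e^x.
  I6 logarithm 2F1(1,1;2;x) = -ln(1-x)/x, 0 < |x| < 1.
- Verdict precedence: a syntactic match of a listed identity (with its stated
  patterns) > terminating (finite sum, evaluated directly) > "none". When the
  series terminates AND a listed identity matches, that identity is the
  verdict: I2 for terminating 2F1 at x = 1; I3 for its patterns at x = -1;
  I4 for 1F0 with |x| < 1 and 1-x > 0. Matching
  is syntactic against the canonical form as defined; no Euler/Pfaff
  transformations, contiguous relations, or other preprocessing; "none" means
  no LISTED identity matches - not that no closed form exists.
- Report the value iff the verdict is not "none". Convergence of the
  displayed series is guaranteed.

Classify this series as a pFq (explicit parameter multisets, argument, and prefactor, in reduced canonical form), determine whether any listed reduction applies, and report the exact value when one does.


Canonical form: C = \frac{11}{8} times 2F1 with upper {-8, -\frac{1}{8}}, lower {-\frac{7}{6}}, x = \frac{5}{8}. Verdict: terminating - upper parameter -8 makes this a finite sum (last index 8), evaluated exactly. Hence: \frac{11974709419501481}{30355317019639808}.

Structural cue: t_0 = \frac{11}{8} here, and (1)_k (prefactor 11/8) is k! itself.
Ratio: r(k) = \frac{5}{8} * (k-8) (k-\frac{1}{8}) / [(k-\frac{7}{6}) (k+1)] - rational in k. x = \frac{5}{8}; t_0 = \frac{11}{8}; negate the roots.


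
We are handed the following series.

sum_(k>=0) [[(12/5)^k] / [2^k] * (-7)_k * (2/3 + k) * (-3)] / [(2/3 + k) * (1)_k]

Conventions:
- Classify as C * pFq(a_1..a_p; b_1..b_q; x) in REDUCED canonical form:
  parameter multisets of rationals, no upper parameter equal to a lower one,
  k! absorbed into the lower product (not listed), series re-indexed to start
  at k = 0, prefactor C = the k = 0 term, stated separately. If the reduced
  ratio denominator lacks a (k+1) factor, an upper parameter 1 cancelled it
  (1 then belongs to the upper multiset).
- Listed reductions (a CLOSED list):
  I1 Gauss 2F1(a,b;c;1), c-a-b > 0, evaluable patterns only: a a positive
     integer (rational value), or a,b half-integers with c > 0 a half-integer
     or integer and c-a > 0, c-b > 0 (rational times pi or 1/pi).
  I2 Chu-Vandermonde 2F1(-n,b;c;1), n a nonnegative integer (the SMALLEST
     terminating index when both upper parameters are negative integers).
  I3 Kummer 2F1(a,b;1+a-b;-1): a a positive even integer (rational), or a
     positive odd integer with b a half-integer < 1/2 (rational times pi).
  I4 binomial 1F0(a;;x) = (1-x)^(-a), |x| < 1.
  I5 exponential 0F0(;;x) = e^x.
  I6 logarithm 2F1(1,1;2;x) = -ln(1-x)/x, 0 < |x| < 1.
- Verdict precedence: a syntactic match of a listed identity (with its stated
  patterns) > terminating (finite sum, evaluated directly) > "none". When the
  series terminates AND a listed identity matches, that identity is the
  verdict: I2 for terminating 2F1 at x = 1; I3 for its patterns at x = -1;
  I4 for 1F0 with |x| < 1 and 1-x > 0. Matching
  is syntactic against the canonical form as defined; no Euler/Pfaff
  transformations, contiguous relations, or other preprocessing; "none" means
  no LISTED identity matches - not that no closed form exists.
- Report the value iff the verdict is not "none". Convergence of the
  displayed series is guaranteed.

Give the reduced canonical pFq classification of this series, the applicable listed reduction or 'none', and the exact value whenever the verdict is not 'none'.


Reduced: x = 6/5, 1F0, upper = {-7}, lower = {-}, C = -3. Verdict: terminating - upper parameter -7 makes this a finite sum (last index 7), evaluated exactly. Sum: 3/78125.

The tell: t_0 being -3, striking the common factor k + 2/3 reduces the term (C = -3, x = 6/5).
Ratio: r(k) = (6/5) * (k-7) / [(k+1)] - rational in k. x = (6/5); t_0 = -3; negate the roots.


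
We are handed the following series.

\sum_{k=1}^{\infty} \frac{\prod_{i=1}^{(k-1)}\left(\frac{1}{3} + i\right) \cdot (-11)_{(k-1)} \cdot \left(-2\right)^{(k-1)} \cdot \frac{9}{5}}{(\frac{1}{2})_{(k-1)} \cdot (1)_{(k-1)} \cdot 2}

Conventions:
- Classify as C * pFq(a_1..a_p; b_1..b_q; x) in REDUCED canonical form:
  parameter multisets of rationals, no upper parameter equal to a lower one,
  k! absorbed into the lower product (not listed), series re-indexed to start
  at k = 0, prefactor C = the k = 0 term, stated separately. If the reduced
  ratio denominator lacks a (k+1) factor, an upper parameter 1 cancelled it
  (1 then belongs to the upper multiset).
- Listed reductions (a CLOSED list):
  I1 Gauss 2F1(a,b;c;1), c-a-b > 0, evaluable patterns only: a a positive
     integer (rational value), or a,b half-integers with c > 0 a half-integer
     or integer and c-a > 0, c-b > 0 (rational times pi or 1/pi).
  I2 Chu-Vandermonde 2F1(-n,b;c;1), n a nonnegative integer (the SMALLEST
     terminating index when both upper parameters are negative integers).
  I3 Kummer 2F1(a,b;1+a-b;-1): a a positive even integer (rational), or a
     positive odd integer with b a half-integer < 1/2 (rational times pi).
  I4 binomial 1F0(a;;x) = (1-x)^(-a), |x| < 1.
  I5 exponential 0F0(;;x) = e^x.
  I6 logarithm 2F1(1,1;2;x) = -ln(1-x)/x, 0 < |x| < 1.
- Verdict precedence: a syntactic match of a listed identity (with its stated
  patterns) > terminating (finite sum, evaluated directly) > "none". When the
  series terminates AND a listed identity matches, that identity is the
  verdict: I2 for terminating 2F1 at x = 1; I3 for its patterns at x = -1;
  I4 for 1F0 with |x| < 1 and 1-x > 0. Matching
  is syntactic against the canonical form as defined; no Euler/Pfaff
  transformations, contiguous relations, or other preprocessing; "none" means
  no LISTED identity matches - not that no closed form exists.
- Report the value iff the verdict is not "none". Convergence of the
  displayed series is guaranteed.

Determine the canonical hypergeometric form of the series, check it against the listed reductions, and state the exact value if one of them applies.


This is \frac{9}{10} * 2F1(-11, \frac{4}{3}; \frac{1}{2}; -2) in reduced canonical form. Verdict: terminating. With -11 upstairs the series is a 12-term polynomial sum; evaluated term by term. Value: \frac{1413631375352993}{813104730}.

First insight: with t_0 = \frac{9}{10}, (1)_k (C = 9/10) is k! itself.
Step ratio: r(k) = -2 * (k-11) (k+\frac{4}{3}) / [(k+\frac{1}{2}) (k+1)] - rational; roots negated = parameters, x = -2, C = \frac{9}{10}.


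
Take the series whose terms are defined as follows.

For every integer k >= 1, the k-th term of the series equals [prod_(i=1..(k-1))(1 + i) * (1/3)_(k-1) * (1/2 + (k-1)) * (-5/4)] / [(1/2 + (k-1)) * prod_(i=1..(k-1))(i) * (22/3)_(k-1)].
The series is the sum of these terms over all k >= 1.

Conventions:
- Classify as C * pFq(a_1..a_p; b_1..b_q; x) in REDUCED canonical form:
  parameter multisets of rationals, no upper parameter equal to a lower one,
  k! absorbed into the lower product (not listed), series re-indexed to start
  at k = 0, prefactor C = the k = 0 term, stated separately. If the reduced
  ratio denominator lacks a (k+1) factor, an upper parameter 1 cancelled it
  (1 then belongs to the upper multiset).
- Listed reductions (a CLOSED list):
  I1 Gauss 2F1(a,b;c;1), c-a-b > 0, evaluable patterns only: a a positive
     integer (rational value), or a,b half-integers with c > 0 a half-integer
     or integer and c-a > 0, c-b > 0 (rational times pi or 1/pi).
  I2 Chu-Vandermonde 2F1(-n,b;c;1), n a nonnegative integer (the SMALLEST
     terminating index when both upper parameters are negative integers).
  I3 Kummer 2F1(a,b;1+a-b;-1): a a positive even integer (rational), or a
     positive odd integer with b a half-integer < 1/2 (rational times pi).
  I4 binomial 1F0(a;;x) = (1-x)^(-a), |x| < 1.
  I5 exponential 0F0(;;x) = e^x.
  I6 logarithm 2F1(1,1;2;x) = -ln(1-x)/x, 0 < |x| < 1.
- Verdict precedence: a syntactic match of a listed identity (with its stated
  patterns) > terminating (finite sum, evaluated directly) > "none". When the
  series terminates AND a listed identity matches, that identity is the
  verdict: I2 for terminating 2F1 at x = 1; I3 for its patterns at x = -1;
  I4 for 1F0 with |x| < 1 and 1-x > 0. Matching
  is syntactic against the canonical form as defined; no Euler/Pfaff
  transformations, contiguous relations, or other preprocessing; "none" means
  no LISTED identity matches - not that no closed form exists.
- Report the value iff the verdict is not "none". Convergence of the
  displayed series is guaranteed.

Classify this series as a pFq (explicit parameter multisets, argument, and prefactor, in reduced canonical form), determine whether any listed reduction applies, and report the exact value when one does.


Classification (C = -5/4): 2F1 with upper {1/3, 2}, lower {22/3}, argument x = 1. Verdict (x = 1): Gauss (I1, integer-parameter pattern) applies (x = 1: the Gamma ratio telescopes since c-a-b = 5 > 0 and a = 2 in Z>0). Sum: -38/27.

Structural cue: t_0 being -5/4, striking the common factor k + 1/2 reduces the term (C = -5/4, x = 1).
Adjacent-term ratio: r(k) = 1 * (k+1/3) (k+2) / [(k+22/3) (k+1)] - rational in k. x = 1; t_0 = -5/4; negate the roots.


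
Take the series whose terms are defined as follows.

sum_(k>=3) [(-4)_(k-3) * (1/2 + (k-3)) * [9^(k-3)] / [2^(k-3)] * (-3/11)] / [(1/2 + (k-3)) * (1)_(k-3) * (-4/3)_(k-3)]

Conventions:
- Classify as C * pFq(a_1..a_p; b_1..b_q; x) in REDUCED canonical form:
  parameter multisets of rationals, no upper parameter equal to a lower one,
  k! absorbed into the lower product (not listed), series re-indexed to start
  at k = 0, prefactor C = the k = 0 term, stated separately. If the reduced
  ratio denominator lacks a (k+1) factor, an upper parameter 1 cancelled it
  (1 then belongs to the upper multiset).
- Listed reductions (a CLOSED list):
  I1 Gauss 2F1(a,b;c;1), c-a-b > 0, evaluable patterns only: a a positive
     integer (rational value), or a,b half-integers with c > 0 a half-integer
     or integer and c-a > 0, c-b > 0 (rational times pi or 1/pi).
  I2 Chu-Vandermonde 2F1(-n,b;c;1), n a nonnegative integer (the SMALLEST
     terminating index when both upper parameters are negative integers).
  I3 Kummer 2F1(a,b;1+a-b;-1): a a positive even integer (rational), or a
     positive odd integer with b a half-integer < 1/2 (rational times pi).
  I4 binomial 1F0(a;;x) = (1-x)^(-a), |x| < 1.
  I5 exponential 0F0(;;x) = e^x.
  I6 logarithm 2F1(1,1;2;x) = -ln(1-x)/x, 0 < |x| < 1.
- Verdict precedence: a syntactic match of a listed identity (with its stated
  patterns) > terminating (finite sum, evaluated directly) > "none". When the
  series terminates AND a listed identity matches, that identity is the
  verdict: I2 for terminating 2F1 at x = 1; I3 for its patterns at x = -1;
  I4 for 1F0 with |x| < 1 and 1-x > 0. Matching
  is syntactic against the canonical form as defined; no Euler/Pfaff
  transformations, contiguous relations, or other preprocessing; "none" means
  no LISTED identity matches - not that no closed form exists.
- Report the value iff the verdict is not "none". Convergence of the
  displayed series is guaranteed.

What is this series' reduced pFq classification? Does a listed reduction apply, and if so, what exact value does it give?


Key step: x = (9/2) and the two k-th powers (C = -3/11, x = 9/2) combine into one argument.
Consecutive-term ratio: r(k) = (9/2) * (k-4) / [(k-4/3) (k+1)] - poly over poly, x = (9/2) from leading terms; C = -3/11 at k = 0.

Prefactor -3/11, argument 9/2: 1F1 with upper {-4} over lower {-4/3}. Verdict: terminating (-4 upstairs). 5 nonzero terms in all; added directly. Sum: 214917/7040.


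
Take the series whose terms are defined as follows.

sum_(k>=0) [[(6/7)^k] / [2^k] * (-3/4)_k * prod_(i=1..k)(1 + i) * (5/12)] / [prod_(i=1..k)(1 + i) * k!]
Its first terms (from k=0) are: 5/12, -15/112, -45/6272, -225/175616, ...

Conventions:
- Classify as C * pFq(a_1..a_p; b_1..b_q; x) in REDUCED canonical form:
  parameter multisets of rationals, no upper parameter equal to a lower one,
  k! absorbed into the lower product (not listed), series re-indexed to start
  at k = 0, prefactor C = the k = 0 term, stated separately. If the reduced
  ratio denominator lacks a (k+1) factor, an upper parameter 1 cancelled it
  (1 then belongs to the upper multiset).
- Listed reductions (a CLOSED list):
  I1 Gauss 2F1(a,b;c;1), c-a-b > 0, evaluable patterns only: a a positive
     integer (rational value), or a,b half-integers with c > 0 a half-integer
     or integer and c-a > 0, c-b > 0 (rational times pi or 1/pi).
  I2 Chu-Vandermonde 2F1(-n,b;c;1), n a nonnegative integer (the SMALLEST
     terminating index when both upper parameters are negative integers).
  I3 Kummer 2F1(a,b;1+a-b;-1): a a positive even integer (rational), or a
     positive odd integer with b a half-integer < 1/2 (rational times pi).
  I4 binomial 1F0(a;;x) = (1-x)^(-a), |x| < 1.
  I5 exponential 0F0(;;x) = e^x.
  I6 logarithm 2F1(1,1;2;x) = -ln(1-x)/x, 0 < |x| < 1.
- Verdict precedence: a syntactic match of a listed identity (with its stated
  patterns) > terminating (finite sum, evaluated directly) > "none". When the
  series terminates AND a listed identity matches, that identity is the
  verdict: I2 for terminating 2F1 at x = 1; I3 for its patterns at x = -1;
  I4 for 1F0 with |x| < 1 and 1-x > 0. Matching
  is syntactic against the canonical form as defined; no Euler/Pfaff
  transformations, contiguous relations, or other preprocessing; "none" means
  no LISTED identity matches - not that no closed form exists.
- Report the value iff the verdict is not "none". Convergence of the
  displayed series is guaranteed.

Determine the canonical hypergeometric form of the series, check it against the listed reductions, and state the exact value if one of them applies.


With C = 5/12: the canonical form is 1F0(-3/4; -; 3/7). Verdict: the binomial series (I4) applies (the 1F0 binomial series: exponent 3/4, x = 3/7). Exact value: (5/12) * (4/7)^(3/4).

Key observation: t_0 = 5/12 here, and the parameter 2 appears in both the upper and lower lists and cancels.
Adjacent-term ratio: r(k) = (3/7) * (k-3/4) / [(k+1)] - rational in k, leading ratio (3/7); with t_0 = 5/12, classification follows.


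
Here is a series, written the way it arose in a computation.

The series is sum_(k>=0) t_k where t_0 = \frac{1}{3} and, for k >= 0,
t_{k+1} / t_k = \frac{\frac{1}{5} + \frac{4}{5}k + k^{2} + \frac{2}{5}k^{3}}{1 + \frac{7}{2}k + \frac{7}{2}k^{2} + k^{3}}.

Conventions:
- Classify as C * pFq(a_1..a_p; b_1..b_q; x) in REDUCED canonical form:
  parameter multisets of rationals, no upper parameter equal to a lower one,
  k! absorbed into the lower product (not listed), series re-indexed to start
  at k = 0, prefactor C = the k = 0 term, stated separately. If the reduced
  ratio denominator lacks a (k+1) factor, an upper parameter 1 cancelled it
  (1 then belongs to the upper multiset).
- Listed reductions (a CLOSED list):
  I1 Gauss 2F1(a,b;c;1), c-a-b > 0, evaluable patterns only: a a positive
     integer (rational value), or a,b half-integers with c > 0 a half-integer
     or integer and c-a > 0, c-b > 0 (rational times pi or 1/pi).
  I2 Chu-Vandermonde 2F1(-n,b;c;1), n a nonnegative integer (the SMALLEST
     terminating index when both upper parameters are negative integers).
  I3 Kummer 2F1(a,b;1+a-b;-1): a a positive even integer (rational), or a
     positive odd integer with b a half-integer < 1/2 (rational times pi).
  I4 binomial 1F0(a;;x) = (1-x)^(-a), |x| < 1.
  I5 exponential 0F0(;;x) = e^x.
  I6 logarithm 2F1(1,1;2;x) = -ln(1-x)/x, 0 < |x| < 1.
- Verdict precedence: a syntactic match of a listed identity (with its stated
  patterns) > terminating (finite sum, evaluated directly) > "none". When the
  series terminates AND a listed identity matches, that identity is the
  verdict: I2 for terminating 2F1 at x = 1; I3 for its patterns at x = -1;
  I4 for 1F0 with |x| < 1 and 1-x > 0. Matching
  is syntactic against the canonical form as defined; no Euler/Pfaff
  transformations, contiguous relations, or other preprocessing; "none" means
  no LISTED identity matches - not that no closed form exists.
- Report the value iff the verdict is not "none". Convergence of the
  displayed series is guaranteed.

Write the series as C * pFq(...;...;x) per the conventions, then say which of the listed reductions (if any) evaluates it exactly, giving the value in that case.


The tell: t_0 being \frac{1}{3}, cancel k + 1/2 from the displayed ratio first; then C = 1/3.
Ratio: r(k) = \frac{2}{5} * (k+1) (k+1) / [(k+2) (k+1)] - rational in k. x = \frac{2}{5}; t_0 = \frac{1}{3}; negate the roots.

The series (x = \frac{2}{5}) is 2F1: upper {1, 1}, lower {2}, prefactor \frac{1}{3}. Verdict: this is logarithm (I6) (the logarithm: parameters (1,1;2), x = \frac{2}{5}). Value: \left(-\frac{5}{6}\right) \cdot \ln\left(\frac{3}{5}\right).


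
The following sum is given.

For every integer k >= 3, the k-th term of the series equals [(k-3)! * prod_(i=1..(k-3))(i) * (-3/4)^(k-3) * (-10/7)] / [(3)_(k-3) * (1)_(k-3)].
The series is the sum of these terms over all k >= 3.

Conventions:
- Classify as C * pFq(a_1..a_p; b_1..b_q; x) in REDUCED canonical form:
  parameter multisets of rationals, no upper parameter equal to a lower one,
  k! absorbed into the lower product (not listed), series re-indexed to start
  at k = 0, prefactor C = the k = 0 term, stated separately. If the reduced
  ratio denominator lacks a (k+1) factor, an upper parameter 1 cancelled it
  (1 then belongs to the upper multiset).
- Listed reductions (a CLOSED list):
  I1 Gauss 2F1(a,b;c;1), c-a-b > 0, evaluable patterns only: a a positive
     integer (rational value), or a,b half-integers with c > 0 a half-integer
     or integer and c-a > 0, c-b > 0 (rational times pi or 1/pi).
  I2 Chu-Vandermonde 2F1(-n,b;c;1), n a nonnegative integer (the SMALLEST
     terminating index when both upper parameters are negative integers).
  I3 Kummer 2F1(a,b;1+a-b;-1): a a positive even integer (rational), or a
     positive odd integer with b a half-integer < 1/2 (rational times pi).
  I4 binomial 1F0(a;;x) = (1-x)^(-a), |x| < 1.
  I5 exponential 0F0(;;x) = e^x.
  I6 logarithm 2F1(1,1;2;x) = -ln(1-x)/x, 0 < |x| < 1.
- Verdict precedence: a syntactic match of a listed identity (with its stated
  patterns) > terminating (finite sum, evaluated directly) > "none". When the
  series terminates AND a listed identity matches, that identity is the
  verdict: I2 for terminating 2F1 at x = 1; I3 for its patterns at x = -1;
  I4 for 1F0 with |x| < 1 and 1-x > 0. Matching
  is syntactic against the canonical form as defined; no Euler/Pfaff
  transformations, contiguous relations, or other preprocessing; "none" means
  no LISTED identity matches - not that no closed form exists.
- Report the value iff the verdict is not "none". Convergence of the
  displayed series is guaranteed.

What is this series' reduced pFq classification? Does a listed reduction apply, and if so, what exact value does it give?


The series (x = -3/4) is 2F1: upper {1, 1}, lower {3}, prefactor -10/7. Verdict: none. A 2F1 with upper {1, 1} fits none of I1-I6 at x = -3/4; the sum runs forever.

Key observation: with t_0 = -10/7, the running product (prefactor -10/7) telescopes to a rising factorial.
Term ratio: r(k) = (-3/4) * (k+1) (k+1) / [(k+3) (k+1)] - rational in k. x = (-3/4); t_0 = -10/7; negate the roots.


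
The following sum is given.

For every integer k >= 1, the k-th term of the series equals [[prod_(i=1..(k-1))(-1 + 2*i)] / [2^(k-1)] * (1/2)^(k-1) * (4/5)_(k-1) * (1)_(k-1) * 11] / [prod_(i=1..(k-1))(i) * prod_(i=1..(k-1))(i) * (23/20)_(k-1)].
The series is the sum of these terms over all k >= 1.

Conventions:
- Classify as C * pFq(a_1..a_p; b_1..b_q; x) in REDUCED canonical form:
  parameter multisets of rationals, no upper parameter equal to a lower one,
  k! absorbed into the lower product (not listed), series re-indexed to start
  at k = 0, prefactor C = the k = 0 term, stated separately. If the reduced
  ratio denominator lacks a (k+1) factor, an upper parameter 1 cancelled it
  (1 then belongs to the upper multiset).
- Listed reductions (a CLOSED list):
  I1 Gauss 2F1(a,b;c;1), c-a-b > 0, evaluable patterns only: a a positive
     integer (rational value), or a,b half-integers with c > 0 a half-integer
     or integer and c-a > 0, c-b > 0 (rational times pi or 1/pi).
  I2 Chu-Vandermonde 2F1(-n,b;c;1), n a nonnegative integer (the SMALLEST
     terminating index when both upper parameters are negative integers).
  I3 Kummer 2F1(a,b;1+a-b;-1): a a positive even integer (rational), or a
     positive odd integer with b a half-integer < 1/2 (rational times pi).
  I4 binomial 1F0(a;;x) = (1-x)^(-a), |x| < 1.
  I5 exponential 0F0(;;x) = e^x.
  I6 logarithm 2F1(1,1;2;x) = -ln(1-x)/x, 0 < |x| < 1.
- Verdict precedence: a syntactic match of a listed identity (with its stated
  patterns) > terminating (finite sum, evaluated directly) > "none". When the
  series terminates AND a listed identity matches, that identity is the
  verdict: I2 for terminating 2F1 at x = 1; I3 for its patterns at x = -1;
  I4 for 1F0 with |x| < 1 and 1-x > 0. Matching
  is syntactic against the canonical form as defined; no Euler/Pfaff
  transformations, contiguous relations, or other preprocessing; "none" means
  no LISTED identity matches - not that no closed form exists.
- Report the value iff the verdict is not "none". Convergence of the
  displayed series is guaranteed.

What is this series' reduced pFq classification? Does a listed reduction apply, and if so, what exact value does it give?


Prefactor 11, argument 1/2: 2F1 with upper {1/2, 4/5} over lower {23/20}. Verdict: none. A 2F1 with upper {1/2, 4/5} fits none of I1-I6 at x = 1/2; the sum runs forever.

First insight: from the first term 11: the product of the first k integers (C = 11) is k!.
Term ratio: r(k) = (1/2) * (k+1/2) (k+4/5) / [(k+23/20) (k+1)] - poly over poly, x = (1/2) from leading terms; C = 11 at k = 0.


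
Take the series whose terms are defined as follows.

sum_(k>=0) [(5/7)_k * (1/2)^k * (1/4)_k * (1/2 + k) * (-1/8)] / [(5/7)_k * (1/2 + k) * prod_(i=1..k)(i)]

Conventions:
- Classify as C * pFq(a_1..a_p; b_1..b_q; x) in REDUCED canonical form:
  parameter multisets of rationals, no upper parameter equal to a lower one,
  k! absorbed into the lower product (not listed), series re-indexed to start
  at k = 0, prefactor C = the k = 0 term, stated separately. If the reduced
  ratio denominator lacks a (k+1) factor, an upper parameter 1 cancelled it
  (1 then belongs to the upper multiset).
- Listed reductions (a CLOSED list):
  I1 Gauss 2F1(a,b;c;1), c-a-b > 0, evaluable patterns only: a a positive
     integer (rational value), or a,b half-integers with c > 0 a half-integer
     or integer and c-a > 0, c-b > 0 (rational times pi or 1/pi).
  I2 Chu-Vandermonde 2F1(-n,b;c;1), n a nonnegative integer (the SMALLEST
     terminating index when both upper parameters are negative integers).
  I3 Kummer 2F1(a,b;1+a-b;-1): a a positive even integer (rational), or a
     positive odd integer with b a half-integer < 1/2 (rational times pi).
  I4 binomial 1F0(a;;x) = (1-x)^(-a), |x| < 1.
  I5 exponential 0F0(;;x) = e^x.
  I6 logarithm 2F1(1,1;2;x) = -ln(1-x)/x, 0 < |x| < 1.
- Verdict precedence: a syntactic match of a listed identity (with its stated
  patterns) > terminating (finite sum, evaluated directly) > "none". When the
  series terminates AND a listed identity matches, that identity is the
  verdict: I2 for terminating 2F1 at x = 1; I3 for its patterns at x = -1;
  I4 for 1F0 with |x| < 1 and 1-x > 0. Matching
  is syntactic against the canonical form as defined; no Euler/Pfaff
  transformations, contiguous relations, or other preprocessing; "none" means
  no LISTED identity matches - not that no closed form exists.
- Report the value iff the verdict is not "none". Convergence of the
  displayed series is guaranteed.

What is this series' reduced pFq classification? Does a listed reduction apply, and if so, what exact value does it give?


Canonical form: C = -1/8 times 1F0 with upper {1/4}, lower {-}, x = 1/2. Verdict: the I4 binomial reduction matches (the 1F0 binomial series: exponent -1/4, x = 1/2). Value: (-1/8) * (1/2)^(-1/4).

First insight: from the first term -1/8: k + 1/2 divides numerator and denominator alike; C = -1/8 after cancelling.
Term ratio: r(k) = (1/2) * (k+1/4) / [(k+1)] - rational; roots negated = parameters, x = (1/2), C = -1/8.


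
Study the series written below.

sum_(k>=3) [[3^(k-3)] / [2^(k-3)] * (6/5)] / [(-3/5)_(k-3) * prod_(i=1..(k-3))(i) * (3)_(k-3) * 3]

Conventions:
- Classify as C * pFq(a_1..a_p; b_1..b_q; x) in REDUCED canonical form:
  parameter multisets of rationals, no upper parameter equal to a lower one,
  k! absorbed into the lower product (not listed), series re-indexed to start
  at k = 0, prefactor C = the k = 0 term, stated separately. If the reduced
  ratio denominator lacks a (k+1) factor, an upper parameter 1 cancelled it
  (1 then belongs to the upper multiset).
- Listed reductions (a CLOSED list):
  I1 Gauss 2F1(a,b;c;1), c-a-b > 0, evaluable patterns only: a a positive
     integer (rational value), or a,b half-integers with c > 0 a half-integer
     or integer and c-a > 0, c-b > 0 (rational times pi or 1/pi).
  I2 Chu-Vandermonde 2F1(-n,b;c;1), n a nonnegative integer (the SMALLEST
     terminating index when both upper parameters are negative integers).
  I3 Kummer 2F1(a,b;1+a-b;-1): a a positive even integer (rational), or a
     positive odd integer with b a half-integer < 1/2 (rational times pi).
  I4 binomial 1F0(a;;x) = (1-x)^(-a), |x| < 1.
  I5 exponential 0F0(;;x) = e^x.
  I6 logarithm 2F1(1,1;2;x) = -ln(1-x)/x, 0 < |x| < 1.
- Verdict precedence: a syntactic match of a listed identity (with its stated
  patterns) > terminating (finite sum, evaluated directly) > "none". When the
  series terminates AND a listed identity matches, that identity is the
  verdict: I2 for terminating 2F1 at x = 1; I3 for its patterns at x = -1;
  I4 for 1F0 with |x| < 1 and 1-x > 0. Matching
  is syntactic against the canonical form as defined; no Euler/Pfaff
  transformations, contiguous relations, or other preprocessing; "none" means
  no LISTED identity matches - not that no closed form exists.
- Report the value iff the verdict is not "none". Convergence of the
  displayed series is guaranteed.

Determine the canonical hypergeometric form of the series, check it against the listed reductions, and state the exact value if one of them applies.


Reduced: x = 3/2, 0F2, upper = {-}, lower = {-3/5, 3}, C = 2/5. Verdict: none (x = 3/2): each listed identity misses the multisets {-} ; {-3/5, 3}.

The tell: t_0 being 2/5, the two k-th powers (C = 2/5, x = 3/2) combine into one argument.
Term ratio: r(k) = (3/2) * 1 / [(k-3/5) (k+3) (k+1)] - rational; roots negated = parameters, x = (3/2), C = 2/5.


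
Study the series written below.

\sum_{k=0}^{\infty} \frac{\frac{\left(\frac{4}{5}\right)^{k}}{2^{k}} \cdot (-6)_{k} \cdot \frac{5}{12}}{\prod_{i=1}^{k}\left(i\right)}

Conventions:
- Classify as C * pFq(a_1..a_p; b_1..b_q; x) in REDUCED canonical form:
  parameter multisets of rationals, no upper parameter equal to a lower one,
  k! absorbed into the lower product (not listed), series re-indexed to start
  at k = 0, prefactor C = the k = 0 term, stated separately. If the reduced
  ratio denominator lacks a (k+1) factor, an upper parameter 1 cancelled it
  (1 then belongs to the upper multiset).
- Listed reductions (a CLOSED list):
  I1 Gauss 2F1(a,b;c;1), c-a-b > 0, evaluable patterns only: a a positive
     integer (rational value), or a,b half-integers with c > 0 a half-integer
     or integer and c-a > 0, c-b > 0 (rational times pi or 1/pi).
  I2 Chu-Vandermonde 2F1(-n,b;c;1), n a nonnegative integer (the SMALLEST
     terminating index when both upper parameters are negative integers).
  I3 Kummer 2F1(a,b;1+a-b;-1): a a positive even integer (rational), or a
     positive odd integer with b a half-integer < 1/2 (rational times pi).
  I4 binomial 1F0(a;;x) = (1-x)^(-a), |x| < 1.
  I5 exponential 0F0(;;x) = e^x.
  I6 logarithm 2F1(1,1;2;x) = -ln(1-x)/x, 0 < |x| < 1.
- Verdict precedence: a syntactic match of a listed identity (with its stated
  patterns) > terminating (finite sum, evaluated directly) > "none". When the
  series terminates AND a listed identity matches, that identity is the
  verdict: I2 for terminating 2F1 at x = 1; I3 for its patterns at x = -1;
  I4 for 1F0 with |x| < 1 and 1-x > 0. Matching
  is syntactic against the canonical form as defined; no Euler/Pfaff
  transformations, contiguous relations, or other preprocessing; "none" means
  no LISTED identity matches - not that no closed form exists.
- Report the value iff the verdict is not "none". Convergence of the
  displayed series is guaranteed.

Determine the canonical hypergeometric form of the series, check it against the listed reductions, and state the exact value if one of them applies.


Canonical form: C = \frac{5}{12} times 1F0 with upper {-6}, lower {-}, x = \frac{2}{5}. Verdict at x = \frac{2}{5}: binomial (I4) matches (the 1F0 binomial series: exponent 6, x = \frac{2}{5}). Sum: \frac{243}{12500}.

Structural cue: x = \frac{2}{5} and the two k-th powers (C = 5/12) combine into one argument.
Adjacent-term ratio: r(k) = \frac{2}{5} * (k-6) / [(k+1)] - rational in k, leading ratio \frac{2}{5}; with t_0 = \frac{5}{12}, classification follows.


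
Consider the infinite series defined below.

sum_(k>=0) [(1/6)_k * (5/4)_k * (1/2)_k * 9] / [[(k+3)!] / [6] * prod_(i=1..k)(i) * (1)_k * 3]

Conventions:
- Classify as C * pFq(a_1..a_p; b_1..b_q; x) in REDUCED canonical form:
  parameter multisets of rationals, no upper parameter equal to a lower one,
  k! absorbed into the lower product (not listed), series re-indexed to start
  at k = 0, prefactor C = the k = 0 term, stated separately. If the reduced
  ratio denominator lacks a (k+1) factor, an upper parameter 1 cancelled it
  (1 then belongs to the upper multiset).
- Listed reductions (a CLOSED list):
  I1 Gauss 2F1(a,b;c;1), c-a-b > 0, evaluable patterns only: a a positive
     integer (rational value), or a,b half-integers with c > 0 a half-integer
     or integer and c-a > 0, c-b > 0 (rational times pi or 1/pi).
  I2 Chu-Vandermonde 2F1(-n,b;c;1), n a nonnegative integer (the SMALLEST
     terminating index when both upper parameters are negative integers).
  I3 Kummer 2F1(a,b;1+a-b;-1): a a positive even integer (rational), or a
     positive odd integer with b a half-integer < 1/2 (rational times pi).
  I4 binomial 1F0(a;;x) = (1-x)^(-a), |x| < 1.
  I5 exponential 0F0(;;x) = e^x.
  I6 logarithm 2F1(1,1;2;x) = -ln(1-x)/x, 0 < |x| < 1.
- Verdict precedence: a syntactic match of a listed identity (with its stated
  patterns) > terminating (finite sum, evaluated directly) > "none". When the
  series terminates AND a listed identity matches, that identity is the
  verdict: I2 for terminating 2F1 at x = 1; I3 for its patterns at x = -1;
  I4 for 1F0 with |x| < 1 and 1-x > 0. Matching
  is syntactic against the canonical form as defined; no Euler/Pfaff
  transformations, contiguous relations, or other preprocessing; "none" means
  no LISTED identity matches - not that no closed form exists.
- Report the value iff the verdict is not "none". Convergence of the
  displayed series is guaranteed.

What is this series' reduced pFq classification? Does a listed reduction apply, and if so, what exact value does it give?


At argument 1: a 3F2 with upper {1/6, 1/2, 5/4}, lower {1, 4}, scaled by C = 3. Verdict: none. Every listed pattern misses the 3F2 form at 1, upper {1/6, 1/2, 5/4}.

First insight: t_0 being 3, the constant factors (prefactor 3) combine into one prefactor.
Ratio: r(k) = 1 * (k+1/6) (k+1/2) (k+5/4) / [(k+1) (k+4) (k+1)] - rational in k. x = 1; t_0 = 3; negate the roots.


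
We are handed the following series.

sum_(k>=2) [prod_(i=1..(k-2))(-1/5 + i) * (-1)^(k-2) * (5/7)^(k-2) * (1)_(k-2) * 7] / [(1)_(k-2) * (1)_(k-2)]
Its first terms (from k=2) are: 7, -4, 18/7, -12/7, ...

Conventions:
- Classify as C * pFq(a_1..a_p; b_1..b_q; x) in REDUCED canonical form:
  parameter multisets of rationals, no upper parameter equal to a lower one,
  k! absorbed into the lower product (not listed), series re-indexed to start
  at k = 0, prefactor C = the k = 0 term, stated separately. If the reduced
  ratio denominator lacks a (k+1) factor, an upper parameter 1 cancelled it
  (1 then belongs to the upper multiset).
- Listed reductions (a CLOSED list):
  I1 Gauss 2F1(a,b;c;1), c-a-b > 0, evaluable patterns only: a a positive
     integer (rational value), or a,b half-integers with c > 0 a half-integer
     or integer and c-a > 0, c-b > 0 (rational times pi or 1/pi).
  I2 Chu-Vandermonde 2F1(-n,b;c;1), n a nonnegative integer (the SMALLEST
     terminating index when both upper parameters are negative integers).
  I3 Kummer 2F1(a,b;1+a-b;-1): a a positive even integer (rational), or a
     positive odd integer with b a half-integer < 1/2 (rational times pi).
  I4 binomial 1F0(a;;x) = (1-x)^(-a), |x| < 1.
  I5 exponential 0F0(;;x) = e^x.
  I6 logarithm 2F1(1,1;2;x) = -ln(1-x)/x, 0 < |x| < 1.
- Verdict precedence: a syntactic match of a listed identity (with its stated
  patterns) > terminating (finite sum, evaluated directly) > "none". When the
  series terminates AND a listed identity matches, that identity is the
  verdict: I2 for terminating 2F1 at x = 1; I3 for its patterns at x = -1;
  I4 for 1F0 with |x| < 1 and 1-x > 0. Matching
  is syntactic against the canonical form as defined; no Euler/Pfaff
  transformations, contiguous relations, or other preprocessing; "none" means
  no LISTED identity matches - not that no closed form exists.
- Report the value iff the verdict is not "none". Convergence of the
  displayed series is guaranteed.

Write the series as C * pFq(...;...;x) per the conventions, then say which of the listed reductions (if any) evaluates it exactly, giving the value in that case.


The series (x = -5/7) is 1F0: upper {4/5}, lower {-}, prefactor 7. Verdict at x = -5/7: the I4 binomial reduction matches (the 1F0 binomial series: exponent -4/5, x = -5/7). Sum: 7 * (12/7)^(-4/5).

Key observation: t_0 = 7 here, and the (-1)^k factor (C = 7, x = -5/7) folds into the argument's sign.
Ratio: r(k) = (-5/7) * (k+4/5) / [(k+1)] - poly over poly, x = (-5/7) from leading terms; C = 7 at k = 0.


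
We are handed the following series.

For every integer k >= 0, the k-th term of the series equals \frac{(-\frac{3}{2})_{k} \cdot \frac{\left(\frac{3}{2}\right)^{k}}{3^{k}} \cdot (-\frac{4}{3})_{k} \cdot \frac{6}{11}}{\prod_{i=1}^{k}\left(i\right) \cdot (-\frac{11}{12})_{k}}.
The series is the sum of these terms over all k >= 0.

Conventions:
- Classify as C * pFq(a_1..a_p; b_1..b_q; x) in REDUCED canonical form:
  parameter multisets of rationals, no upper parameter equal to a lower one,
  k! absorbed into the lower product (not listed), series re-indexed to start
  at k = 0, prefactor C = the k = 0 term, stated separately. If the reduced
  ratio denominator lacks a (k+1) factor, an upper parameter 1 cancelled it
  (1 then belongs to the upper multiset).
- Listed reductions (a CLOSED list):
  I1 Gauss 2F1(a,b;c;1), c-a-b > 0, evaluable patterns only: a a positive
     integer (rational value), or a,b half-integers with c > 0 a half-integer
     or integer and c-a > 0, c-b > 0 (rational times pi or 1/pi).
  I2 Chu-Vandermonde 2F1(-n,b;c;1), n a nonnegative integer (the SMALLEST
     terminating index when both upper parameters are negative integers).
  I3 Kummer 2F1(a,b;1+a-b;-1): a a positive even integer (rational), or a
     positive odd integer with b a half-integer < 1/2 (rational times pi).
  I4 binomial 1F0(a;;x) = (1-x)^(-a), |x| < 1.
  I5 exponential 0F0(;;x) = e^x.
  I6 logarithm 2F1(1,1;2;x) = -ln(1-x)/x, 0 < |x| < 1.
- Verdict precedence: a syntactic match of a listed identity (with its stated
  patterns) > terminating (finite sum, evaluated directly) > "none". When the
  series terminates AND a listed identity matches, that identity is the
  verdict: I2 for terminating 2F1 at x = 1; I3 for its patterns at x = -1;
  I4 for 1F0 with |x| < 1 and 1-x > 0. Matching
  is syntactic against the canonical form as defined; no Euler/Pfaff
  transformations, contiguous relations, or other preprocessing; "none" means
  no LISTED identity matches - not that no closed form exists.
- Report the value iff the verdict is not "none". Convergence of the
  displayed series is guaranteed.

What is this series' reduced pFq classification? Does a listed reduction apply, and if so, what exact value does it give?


Key observation: t_0 being \frac{6}{11}, the two k-th powers (prefactor 6/11) combine into one argument.
Ratio: r(k) = \frac{1}{2} * (k-\frac{3}{2}) (k-\frac{4}{3}) / [(k-\frac{11}{12}) (k+1)] - rational in k, leading ratio \frac{1}{2}; with t_0 = \frac{6}{11}, classification follows.

This is \frac{6}{11} * 2F1(-\frac{3}{2}, -\frac{4}{3}; -\frac{11}{12}; \frac{1}{2}) in reduced canonical form. Verdict: none. A 2F1 with upper {-\frac{3}{2}, -\frac{4}{3}} fits none of I1-I6 at x = \frac{1}{2}; the sum runs forever.


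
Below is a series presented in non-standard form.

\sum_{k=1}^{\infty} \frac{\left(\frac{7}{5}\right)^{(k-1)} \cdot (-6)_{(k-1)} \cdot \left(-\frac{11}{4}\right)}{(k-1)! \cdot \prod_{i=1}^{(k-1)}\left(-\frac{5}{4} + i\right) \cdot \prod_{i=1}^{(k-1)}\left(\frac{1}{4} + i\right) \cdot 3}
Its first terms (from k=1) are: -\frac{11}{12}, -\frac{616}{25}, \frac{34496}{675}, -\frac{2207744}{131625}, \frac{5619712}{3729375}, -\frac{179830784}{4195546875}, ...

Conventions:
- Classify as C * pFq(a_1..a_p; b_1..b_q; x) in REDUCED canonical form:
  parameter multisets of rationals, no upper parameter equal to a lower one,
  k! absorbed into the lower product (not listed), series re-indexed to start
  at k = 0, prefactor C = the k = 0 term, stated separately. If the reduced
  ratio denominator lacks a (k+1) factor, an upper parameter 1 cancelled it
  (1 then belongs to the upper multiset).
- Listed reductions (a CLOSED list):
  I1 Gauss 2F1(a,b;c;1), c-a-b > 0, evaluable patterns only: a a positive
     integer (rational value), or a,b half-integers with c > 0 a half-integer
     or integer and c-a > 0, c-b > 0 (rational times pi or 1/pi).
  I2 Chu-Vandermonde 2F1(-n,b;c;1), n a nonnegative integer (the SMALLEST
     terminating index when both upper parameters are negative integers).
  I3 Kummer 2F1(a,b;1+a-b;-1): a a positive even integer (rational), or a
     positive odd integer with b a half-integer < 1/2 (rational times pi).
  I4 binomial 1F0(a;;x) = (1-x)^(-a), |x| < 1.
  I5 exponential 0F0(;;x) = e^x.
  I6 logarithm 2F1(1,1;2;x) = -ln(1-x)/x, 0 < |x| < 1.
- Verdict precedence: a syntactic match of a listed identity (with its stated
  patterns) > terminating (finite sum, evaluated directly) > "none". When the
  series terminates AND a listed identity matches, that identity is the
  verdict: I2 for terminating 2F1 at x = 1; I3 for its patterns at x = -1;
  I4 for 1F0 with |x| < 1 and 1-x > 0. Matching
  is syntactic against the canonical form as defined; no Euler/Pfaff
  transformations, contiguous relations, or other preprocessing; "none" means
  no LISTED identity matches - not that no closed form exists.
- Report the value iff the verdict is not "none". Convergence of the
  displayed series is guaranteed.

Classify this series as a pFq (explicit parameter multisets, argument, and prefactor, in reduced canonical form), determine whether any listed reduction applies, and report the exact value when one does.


This is -\frac{11}{12} * 1F2(-6; -\frac{1}{4}, \frac{5}{4}; \frac{7}{5}) in reduced canonical form. Verdict: terminating - upper parameter -6 makes this a finite sum (last index 6), evaluated exactly. Sum: \frac{72024404773073}{7033710937500}.

First insight: t_0 = -\frac{11}{12} here, and the lower running product (prefactor -11/12) is a rising factorial.
Adjacent-term ratio: r(k) = \frac{7}{5} * (k-6) / [(k-\frac{1}{4}) (k+\frac{5}{4}) (k+1)] - poly over poly, x = \frac{7}{5} from leading terms; C = -\frac{11}{12} at k = 0.
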